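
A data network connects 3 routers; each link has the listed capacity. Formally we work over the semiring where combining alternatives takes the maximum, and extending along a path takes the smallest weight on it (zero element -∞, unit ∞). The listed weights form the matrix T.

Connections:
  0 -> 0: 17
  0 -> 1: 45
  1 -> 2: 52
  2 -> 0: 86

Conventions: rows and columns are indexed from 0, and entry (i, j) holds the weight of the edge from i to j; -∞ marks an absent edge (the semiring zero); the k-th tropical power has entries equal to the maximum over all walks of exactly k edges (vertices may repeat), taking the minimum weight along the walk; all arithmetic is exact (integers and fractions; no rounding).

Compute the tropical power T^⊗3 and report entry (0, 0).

T^⊗2:
  [17, 17, 45]
  [52, -∞, -∞]
  [17, 45, -∞]
T^⊗3:
  [45, 17, 17]
  [17, 45, -∞]
  [17, 17, 45]
Key observation: the optimum is the walk 0->1->2->0, with weight 45 min 52 min 86 = 45.
Optimal value attained by: walk 0->1->2->0.
Answer: (T^⊗3)[0][0] = 45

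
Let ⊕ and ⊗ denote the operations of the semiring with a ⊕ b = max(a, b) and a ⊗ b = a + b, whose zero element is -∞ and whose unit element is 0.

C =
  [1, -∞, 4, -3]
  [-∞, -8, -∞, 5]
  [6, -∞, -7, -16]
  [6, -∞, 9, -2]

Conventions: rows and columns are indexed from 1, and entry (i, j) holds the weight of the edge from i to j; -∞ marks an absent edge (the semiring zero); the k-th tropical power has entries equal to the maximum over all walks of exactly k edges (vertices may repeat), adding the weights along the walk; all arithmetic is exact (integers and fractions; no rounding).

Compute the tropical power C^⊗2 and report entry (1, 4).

C^⊗2:
  [10, -∞, 6, -2]
  [11, -16, 14, 3]
  [7, -∞, 10, 3]
  [15, -∞, 10, 3]
Key observation: the optimum is the walk 1->1->4, with weight 1 + (-3) = -2.
Optimal value attained by: walk 1->1->4.
Answer: (C^⊗2)[1][4] = -2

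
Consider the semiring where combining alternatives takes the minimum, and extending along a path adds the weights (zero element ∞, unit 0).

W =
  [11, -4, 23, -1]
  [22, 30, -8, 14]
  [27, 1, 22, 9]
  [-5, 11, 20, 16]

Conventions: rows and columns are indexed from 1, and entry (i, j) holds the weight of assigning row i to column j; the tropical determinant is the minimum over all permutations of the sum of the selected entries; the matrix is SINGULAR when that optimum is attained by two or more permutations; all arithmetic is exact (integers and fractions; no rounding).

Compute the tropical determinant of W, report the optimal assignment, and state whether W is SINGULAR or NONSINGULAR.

σ = (1, 2, 3, 4): 11 + 30 + 22 + 16 = 79
σ = (1, 2, 4, 3): 11 + 30 + 9 + 20 = 70
σ = (1, 3, 2, 4): 11 + (-8) + 1 + 16 = 20
σ = (1, 3, 4, 2): 11 + (-8) + 9 + 11 = 23
σ = (1, 4, 2, 3): 11 + 14 + 1 + 20 = 46
σ = (1, 4, 3, 2): 11 + 14 + 22 + 11 = 58
σ = (2, 1, 3, 4): (-4) + 22 + 22 + 16 = 56
σ = (2, 1, 4, 3): (-4) + 22 + 9 + 20 = 47
σ = (2, 3, 1, 4): (-4) + (-8) + 27 + 16 = 31
σ = (2, 3, 4, 1): (-4) + (-8) + 9 + (-5) = -8
σ = (2, 4, 1, 3): (-4) + 14 + 27 + 20 = 57
σ = (2, 4, 3, 1): (-4) + 14 + 22 + (-5) = 27
σ = (3, 1, 2, 4): 23 + 22 + 1 + 16 = 62
σ = (3, 1, 4, 2): 23 + 22 + 9 + 11 = 65
σ = (3, 2, 1, 4): 23 + 30 + 27 + 16 = 96
σ = (3, 2, 4, 1): 23 + 30 + 9 + (-5) = 57
σ = (3, 4, 1, 2): 23 + 14 + 27 + 11 = 75
σ = (3, 4, 2, 1): 23 + 14 + 1 + (-5) = 33
σ = (4, 1, 2, 3): (-1) + 22 + 1 + 20 = 42
σ = (4, 1, 3, 2): (-1) + 22 + 22 + 11 = 54
σ = (4, 2, 1, 3): (-1) + 30 + 27 + 20 = 76
σ = (4, 2, 3, 1): (-1) + 30 + 22 + (-5) = 46
σ = (4, 3, 1, 2): (-1) + (-8) + 27 + 11 = 29
σ = (4, 3, 2, 1): (-1) + (-8) + 1 + (-5) = -13
Optimal value attained by: σ = (4, 3, 2, 1).
Answer: det⊕(W) = -13; verdict: NONSINGULAR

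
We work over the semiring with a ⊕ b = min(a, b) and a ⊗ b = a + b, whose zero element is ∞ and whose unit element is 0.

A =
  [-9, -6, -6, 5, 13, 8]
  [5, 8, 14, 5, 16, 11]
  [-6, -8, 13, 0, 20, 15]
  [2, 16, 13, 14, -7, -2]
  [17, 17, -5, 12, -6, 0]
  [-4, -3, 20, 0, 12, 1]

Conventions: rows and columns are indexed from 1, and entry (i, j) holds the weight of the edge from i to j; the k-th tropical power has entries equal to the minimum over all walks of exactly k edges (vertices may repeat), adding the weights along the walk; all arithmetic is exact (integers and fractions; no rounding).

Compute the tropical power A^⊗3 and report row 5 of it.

A^⊗2:
  [-18, -15, -15, -6, -2, -1]
  [-4, -1, -1, 10, -2, 3]
  [-15, -12, -12, -3, -7, -2]
  [-7, -5, -12, -2, -13, -7]
  [-11, -13, -11, -5, -12, -6]
  [-13, -10, -10, 1, -7, -2]
A^⊗3:
  [-27, -24, -24, -15, -13, -10]
  [-13, -10, -10, -1, -8, -2]
  [-24, -21, -21, -12, -13, -7]
  [-18, -20, -18, -12, -19, -13]
  [-20, -19, -17, -11, -18, -12]
  [-22, -19, -19, -10, -13, -7]
Answer: row 5 of A^⊗3 = [-20, -19, -17, -11, -18, -12]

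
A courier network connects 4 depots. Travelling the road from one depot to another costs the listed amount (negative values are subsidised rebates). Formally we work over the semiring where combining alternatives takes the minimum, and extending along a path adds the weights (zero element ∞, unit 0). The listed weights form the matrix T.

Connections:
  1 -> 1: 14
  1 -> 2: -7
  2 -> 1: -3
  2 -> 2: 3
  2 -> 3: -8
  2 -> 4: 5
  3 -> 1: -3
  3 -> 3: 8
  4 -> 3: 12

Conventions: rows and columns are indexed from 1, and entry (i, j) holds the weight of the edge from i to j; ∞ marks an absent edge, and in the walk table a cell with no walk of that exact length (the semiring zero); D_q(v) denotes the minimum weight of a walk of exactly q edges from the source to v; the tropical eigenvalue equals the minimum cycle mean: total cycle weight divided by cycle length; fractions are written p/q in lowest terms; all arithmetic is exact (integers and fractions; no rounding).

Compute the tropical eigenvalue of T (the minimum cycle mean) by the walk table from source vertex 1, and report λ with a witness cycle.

q=0: [0, ∞, ∞, ∞]
q=1: [14, -7, ∞, ∞]
q=2: [-10, -4, -15, -2]
q=3: [-18, -17, -12, 1]
q=4: [-20, -25, -25, -12]
Optimal cycle mean attained by: cycle 1->2->3->1, total (-7) + (-8) + (-3), length 3.
Answer: λ = -6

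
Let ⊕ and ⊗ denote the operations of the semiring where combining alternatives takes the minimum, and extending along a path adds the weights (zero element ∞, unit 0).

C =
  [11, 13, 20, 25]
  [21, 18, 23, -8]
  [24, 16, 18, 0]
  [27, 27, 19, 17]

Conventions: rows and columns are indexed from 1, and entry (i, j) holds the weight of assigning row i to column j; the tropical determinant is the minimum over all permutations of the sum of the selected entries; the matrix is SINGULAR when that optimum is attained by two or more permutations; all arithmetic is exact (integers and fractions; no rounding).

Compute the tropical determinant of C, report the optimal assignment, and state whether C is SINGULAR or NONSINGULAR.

σ = (1, 2, 3, 4): 11 + 18 + 18 + 17 = 64
σ = (1, 2, 4, 3): 11 + 18 + 0 + 19 = 48
σ = (1, 3, 2, 4): 11 + 23 + 16 + 17 = 67
σ = (1, 3, 4, 2): 11 + 23 + 0 + 27 = 61
σ = (1, 4, 2, 3): 11 + (-8) + 16 + 19 = 38
σ = (1, 4, 3, 2): 11 + (-8) + 18 + 27 = 48
σ = (2, 1, 3, 4): 13 + 21 + 18 + 17 = 69
σ = (2, 1, 4, 3): 13 + 21 + 0 + 19 = 53
σ = (2, 3, 1, 4): 13 + 23 + 24 + 17 = 77
σ = (2, 3, 4, 1): 13 + 23 + 0 + 27 = 63
σ = (2, 4, 1, 3): 13 + (-8) + 24 + 19 = 48
σ = (2, 4, 3, 1): 13 + (-8) + 18 + 27 = 50
σ = (3, 1, 2, 4): 20 + 21 + 16 + 17 = 74
σ = (3, 1, 4, 2): 20 + 21 + 0 + 27 = 68
σ = (3, 2, 1, 4): 20 + 18 + 24 + 17 = 79
σ = (3, 2, 4, 1): 20 + 18 + 0 + 27 = 65
σ = (3, 4, 1, 2): 20 + (-8) + 24 + 27 = 63
σ = (3, 4, 2, 1): 20 + (-8) + 16 + 27 = 55
σ = (4, 1, 2, 3): 25 + 21 + 16 + 19 = 81
σ = (4, 1, 3, 2): 25 + 21 + 18 + 27 = 91
σ = (4, 2, 1, 3): 25 + 18 + 24 + 19 = 86
σ = (4, 2, 3, 1): 25 + 18 + 18 + 27 = 88
σ = (4, 3, 1, 2): 25 + 23 + 24 + 27 = 99
σ = (4, 3, 2, 1): 25 + 23 + 16 + 27 = 91
Optimal value attained by: σ = (1, 4, 2, 3).
Answer: det⊕(C) = 38; verdict: NONSINGULAR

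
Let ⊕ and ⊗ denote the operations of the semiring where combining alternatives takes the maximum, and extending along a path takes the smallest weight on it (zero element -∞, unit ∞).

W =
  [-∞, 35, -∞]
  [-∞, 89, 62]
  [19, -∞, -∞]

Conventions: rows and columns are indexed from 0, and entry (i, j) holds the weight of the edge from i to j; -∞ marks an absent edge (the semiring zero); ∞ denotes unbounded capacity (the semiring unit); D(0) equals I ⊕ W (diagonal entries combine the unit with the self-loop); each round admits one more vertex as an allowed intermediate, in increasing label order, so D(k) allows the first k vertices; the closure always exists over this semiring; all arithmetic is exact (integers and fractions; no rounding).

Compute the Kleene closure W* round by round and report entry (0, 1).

D(0):
  [∞, 35, -∞]
  [-∞, ∞, 62]
  [19, -∞, ∞]
D(1):
  [∞, 35, -∞]
  [-∞, ∞, 62]
  [19, 19, ∞]
D(2):
  [∞, 35, 35]
  [-∞, ∞, 62]
  [19, 19, ∞]
D(3):
  [∞, 35, 35]
  [19, ∞, 62]
  [19, 19, ∞]
Answer: W*[0][1] = 35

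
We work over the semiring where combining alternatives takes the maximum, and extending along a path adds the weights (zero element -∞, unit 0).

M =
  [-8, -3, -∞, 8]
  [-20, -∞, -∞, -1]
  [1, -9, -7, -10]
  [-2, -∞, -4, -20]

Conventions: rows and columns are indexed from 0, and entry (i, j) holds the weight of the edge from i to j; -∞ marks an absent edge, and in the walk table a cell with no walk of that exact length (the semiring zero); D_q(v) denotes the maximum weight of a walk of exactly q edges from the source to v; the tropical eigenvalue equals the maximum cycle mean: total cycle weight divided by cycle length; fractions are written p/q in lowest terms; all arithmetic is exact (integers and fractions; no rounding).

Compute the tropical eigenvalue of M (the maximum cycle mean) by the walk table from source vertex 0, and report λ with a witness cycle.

q=0: [0, -∞, -∞, -∞]
q=1: [-8, -3, -∞, 8]
q=2: [6, -11, 4, 0]
q=3: [5, 3, -3, 14]
q=4: [12, 2, 10, 13]
Optimal cycle mean attained by: cycle 0->3->0, total 8 + (-2), length 2.
Answer: λ = 3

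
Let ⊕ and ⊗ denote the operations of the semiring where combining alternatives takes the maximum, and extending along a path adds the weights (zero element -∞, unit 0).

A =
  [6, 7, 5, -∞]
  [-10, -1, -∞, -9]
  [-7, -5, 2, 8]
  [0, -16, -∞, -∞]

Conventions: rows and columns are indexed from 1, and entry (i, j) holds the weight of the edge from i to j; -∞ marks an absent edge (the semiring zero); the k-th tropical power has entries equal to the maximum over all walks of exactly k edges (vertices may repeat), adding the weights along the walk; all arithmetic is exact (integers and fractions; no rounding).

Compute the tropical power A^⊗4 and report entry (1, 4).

A^⊗2:
  [12, 13, 11, 13]
  [-4, -2, -5, -10]
  [8, 0, 4, 10]
  [6, 7, 5, -25]
A^⊗3:
  [18, 19, 17, 19]
  [2, 3, 1, 3]
  [14, 15, 13, 12]
  [12, 13, 11, 13]
A^⊗4:
  [24, 25, 23, 25]
  [8, 9, 7, 9]
  [20, 21, 19, 21]
  [18, 19, 17, 19]
Key observation: the optimum is the walk 1->1->1->3->4, with weight 6 + 6 + 5 + 8 = 25.
Optimal value attained by: walk 1->1->1->3->4.
Answer: (A^⊗4)[1][4] = 25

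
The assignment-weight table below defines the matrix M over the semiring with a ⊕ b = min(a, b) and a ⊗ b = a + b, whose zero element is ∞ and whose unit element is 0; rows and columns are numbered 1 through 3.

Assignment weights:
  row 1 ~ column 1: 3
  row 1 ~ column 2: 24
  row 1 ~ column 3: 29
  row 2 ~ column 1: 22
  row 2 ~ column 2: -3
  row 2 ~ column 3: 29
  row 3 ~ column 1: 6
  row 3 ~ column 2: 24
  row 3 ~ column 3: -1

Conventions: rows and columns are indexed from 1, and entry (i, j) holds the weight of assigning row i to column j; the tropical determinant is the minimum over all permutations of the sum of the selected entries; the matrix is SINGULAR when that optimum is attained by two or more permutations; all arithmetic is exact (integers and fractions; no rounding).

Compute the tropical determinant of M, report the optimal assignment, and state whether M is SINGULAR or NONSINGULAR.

σ = (1, 2, 3): 3 + (-3) + (-1) = -1
σ = (1, 3, 2): 3 + 29 + 24 = 56
σ = (2, 1, 3): 24 + 22 + (-1) = 45
σ = (2, 3, 1): 24 + 29 + 6 = 59
σ = (3, 1, 2): 29 + 22 + 24 = 75
σ = (3, 2, 1): 29 + (-3) + 6 = 32
Optimal value attained by: σ = (1, 2, 3).
Answer: det⊕(M) = -1; verdict: NONSINGULAR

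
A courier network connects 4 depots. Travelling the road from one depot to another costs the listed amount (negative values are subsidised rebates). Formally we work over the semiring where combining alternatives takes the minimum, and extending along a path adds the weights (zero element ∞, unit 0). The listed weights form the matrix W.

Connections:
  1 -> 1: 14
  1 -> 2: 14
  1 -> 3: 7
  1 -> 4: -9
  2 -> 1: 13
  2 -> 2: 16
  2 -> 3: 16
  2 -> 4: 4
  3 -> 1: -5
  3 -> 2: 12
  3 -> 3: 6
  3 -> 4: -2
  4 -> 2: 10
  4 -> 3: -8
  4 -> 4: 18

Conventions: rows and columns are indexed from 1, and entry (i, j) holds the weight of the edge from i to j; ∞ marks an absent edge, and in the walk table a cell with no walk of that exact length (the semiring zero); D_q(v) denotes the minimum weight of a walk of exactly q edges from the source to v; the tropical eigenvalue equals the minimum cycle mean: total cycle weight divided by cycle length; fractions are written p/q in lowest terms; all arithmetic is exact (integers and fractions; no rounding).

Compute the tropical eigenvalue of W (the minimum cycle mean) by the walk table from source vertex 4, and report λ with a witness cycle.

q=0: [∞, ∞, ∞, 0]
q=1: [∞, 10, -8, 18]
q=2: [-13, 4, -2, -10]
q=3: [-7, 0, -18, -22]
q=4: [-23, -12, -30, -20]
Optimal cycle mean attained by: cycle 1->4->3->1, total (-9) + (-8) + (-5), length 3.
Answer: λ = -22/3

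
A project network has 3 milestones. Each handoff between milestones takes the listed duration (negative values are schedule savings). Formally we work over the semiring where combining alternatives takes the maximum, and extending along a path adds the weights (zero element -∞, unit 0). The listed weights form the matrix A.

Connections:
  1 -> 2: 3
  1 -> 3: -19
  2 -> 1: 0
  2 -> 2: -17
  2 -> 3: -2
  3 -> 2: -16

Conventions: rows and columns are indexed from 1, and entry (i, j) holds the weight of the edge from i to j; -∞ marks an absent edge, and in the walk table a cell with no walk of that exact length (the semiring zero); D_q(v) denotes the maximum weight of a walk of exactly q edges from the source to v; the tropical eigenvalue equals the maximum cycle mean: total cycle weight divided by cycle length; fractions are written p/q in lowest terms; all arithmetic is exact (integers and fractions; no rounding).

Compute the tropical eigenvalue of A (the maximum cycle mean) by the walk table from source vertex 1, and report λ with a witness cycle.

q=0: [0, -∞, -∞]
q=1: [-∞, 3, -19]
q=2: [3, -14, 1]
q=3: [-14, 6, -16]
Optimal cycle mean attained by: cycle 1->2->1, total 3 + 0, length 2.
Answer: λ = 3/2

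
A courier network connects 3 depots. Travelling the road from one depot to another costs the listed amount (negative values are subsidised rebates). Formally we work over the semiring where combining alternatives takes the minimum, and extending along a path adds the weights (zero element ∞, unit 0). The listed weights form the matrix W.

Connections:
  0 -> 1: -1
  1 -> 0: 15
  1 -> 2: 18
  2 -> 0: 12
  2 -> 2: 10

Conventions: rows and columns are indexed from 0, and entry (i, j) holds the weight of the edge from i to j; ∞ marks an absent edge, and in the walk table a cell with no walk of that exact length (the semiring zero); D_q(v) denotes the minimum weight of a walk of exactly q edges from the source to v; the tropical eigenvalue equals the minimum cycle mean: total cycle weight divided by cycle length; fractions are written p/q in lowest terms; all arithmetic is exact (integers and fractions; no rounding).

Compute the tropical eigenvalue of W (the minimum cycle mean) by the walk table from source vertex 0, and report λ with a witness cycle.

q=0: [0, ∞, ∞]
q=1: [∞, -1, ∞]
q=2: [14, ∞, 17]
q=3: [29, 13, 27]
Optimal cycle mean attained by: cycle 0->1->0, total (-1) + 15, length 2.
Answer: λ = 7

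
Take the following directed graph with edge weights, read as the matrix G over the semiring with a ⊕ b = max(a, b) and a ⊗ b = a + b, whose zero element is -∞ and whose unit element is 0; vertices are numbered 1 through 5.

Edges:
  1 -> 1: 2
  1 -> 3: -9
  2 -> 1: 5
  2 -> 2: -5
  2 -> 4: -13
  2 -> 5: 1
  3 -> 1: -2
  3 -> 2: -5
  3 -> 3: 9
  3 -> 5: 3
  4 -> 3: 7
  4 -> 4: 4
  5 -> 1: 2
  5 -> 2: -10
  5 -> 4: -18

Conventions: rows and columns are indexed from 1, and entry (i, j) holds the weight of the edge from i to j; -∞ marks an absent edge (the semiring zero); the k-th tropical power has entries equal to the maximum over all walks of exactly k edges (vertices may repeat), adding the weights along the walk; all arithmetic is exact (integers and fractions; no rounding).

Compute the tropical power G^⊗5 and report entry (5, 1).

G^⊗2:
  [4, -14, 0, -∞, -6]
  [7, -9, -4, -9, -4]
  [7, 4, 18, -15, 12]
  [5, 2, 16, 8, 10]
  [4, -15, -7, -14, -9]
G^⊗3:
  [6, -5, 9, -24, 3]
  [9, -9, 5, -5, -1]
  [16, 13, 27, -6, 21]
  [14, 11, 25, 12, 19]
  [6, -12, 2, -10, -4]
G^⊗4:
  [8, 4, 18, -15, 12]
  [11, 0, 14, -1, 8]
  [25, 22, 36, 3, 30]
  [23, 20, 34, 16, 28]
  [8, -3, 11, -6, 5]
G^⊗5:
  [16, 13, 27, -6, 21]
  [13, 9, 23, 3, 17]
  [34, 31, 45, 12, 39]
  [32, 29, 43, 20, 37]
  [10, 6, 20, -2, 14]
Key observation: the optimum is the walk 5->1->1->1->1->1, with weight 2 + 2 + 2 + 2 + 2 = 10.
Optimal value attained by: walk 5->1->1->1->1->1.
Answer: (G^⊗5)[5][1] = 10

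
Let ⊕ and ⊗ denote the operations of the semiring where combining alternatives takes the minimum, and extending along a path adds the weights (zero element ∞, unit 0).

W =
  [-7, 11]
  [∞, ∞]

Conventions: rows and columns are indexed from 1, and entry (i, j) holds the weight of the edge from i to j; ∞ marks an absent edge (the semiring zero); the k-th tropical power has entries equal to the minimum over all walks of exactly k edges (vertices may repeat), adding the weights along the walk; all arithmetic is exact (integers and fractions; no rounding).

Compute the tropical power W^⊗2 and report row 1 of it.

W^⊗2:
  [-14, 4]
  [∞, ∞]
Answer: row 1 of W^⊗2 = [-14, 4]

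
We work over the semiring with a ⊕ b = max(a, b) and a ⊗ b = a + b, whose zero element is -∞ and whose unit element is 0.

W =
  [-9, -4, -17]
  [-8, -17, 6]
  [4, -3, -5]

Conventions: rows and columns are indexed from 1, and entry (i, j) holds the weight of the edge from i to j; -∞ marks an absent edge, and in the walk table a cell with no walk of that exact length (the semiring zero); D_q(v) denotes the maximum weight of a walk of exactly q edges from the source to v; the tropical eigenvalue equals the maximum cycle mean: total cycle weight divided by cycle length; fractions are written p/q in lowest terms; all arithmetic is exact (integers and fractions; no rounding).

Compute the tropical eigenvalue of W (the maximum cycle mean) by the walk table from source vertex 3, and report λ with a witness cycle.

q=0: [-∞, -∞, 0]
q=1: [4, -3, -5]
q=2: [-1, 0, 3]
q=3: [7, 0, 6]
Optimal cycle mean attained by: cycle 1->2->3->1, total (-4) + 6 + 4, length 3.
Answer: λ = 2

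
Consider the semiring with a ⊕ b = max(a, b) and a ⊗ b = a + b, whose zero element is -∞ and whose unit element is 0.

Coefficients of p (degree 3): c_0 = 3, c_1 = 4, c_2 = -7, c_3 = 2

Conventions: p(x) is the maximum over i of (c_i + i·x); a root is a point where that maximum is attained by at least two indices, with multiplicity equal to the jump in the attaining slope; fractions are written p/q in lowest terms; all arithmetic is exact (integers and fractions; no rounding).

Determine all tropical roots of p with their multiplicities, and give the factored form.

hull edge (i=0, c=3) to (i=1, c=4): slope 1, span 1
hull edge (i=1, c=4) to (i=3, c=2): slope -1, span 2
Factored form: p(x) = 2 ⊗ (x ⊕ (-1)) ⊗ (x ⊕ 1) ⊗ (x ⊕ 1)
Answer: roots = -1 (mult 1), 1 (mult 2)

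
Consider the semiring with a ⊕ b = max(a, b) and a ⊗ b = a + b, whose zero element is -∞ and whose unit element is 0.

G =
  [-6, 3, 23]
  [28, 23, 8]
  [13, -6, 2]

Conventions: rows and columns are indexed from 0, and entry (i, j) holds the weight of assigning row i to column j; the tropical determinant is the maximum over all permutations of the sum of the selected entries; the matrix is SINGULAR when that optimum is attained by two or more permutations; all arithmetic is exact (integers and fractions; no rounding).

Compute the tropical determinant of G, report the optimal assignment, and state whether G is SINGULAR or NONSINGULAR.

σ = (0, 1, 2): (-6) + 23 + 2 = 19
σ = (0, 2, 1): (-6) + 8 + (-6) = -4
σ = (1, 0, 2): 3 + 28 + 2 = 33
σ = (1, 2, 0): 3 + 8 + 13 = 24
σ = (2, 0, 1): 23 + 28 + (-6) = 45
σ = (2, 1, 0): 23 + 23 + 13 = 59
Optimal value attained by: σ = (2, 1, 0).
Answer: det⊕(G) = 59; verdict: NONSINGULAR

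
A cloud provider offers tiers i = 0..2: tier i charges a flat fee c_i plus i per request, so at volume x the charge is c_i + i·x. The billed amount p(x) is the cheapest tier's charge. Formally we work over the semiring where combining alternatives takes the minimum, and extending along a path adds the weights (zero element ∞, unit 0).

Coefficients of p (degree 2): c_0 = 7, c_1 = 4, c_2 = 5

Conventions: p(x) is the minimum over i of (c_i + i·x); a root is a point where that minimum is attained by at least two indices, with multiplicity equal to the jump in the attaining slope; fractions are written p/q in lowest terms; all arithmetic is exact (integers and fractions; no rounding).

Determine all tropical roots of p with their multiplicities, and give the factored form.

hull edge (i=0, c=7) to (i=1, c=4): slope -3, span 1
hull edge (i=1, c=4) to (i=2, c=5): slope 1, span 1
Factored form: p(x) = 5 ⊗ (x ⊕ (-1)) ⊗ (x ⊕ 3)
Answer: roots = -1 (mult 1), 3 (mult 1)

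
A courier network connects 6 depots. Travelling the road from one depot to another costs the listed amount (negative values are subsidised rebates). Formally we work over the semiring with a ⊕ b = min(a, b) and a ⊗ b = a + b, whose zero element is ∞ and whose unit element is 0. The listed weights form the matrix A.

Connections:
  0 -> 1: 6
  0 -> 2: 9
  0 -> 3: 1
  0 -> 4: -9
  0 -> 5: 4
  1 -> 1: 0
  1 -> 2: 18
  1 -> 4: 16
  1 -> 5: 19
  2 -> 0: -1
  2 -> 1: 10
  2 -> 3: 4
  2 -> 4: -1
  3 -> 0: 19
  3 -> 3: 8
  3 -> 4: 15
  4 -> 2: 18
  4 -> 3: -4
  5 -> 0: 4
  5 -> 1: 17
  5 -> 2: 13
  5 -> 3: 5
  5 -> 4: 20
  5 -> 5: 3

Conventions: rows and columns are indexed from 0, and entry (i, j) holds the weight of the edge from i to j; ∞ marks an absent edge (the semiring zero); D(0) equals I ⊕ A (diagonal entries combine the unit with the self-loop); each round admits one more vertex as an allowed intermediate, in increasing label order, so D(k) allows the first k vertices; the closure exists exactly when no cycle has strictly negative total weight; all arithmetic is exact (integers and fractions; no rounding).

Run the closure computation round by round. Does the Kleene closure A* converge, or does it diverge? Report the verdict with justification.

D(0):
  [0, 6, 9, 1, -9, 4]
  [∞, 0, 18, ∞, 16, 19]
  [-1, 10, 0, 4, -1, ∞]
  [19, ∞, ∞, 0, 15, ∞]
  [∞, ∞, 18, -4, 0, ∞]
  [4, 17, 13, 5, 20, 0]
D(1):
  [0, 6, 9, 1, -9, 4]
  [∞, 0, 18, ∞, 16, 19]
  [-1, 5, 0, 0, -10, 3]
  [19, 25, 28, 0, 10, 23]
  [∞, ∞, 18, -4, 0, ∞]
  [4, 10, 13, 5, -5, 0]
D(2):
  [0, 6, 9, 1, -9, 4]
  [∞, 0, 18, ∞, 16, 19]
  [-1, 5, 0, 0, -10, 3]
  [19, 25, 28, 0, 10, 23]
  [∞, ∞, 18, -4, 0, ∞]
  [4, 10, 13, 5, -5, 0]
D(3):
  [0, 6, 9, 1, -9, 4]
  [17, 0, 18, 18, 8, 19]
  [-1, 5, 0, 0, -10, 3]
  [19, 25, 28, 0, 10, 23]
  [17, 23, 18, -4, 0, 21]
  [4, 10, 13, 5, -5, 0]
D(4):
  [0, 6, 9, 1, -9, 4]
  [17, 0, 18, 18, 8, 19]
  [-1, 5, 0, 0, -10, 3]
  [19, 25, 28, 0, 10, 23]
  [15, 21, 18, -4, 0, 19]
  [4, 10, 13, 5, -5, 0]
D(5):
  [0, 6, 9, -13, -9, 4]
  [17, 0, 18, 4, 8, 19]
  [-1, 5, 0, -14, -10, 3]
  [19, 25, 28, 0, 10, 23]
  [15, 21, 18, -4, 0, 19]
  [4, 10, 13, -9, -5, 0]
D(6):
  [0, 6, 9, -13, -9, 4]
  [17, 0, 18, 4, 8, 19]
  [-1, 5, 0, -14, -10, 3]
  [19, 25, 28, 0, 10, 23]
  [15, 21, 18, -4, 0, 19]
  [4, 10, 13, -9, -5, 0]
Key observation: every diagonal entry stays at the unit through all rounds, so no improving cycle exists.
Answer: CONVERGES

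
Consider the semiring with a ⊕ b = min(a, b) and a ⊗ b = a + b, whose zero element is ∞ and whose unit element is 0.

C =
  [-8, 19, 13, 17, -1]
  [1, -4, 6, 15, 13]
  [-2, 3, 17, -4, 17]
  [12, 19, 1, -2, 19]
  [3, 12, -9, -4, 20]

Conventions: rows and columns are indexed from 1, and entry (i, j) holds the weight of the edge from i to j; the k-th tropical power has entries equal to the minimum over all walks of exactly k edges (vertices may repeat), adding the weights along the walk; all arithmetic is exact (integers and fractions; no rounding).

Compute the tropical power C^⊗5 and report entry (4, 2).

C^⊗2:
  [-16, 11, -10, -5, -9]
  [-7, -8, 2, 2, 0]
  [-10, -1, -3, -6, -3]
  [-1, 4, -1, -4, 11]
  [-11, -6, -3, -13, 2]
C^⊗3:
  [-24, -7, -18, -14, -17]
  [-15, -12, -9, -4, -8]
  [-18, -5, -12, -8, -11]
  [-9, 0, -3, -6, -2]
  [-19, -10, -12, -15, -12]
C^⊗4:
  [-32, -15, -26, -22, -25]
  [-23, -16, -17, -13, -16]
  [-26, -9, -20, -16, -19]
  [-17, -4, -11, -8, -10]
  [-27, -14, -21, -17, -20]
C^⊗5:
  [-40, -23, -34, -30, -33]
  [-31, -20, -25, -21, -24]
  [-34, -17, -28, -24, -27]
  [-25, -8, -19, -15, -18]
  [-35, -18, -29, -25, -28]
Key observation: the optimum is the walk 4->3->1->5->3->2, with weight 1 + (-2) + (-1) + (-9) + 3 = -8.
Optimal value attained by: walk 4->3->1->5->3->2.
Answer: (C^⊗5)[4][2] = -8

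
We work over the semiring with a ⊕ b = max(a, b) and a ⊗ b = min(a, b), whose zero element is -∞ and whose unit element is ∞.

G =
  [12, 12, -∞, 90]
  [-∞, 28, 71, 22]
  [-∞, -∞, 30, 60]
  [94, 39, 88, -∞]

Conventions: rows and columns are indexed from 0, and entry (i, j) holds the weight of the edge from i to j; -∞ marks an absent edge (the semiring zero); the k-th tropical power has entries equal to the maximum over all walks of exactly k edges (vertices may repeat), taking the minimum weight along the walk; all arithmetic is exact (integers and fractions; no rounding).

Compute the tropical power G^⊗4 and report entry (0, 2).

G^⊗2:
  [90, 39, 88, 12]
  [22, 28, 30, 60]
  [60, 39, 60, 30]
  [12, 28, 39, 90]
G^⊗3:
  [12, 28, 39, 90]
  [60, 39, 60, 30]
  [30, 30, 39, 60]
  [90, 39, 88, 39]
G^⊗4:
  [90, 39, 88, 39]
  [30, 30, 39, 60]
  [60, 39, 60, 39]
  [39, 39, 39, 90]
Key observation: the optimum is the walk 0->3->0->3->2, with weight 90 min 94 min 90 min 88 = 88.
Optimal value attained by: walk 0->3->0->3->2.
Answer: (G^⊗4)[0][2] = 88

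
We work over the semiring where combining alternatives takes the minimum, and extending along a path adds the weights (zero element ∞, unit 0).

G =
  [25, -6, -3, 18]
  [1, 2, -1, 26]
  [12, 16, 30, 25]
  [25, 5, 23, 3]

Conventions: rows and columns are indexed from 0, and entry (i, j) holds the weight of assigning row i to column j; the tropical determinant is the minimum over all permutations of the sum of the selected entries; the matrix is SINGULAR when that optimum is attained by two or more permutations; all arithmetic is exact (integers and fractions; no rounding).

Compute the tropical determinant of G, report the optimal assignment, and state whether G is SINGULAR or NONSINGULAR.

σ = (0, 1, 2, 3): 25 + 2 + 30 + 3 = 60
σ = (0, 1, 3, 2): 25 + 2 + 25 + 23 = 75
σ = (0, 2, 1, 3): 25 + (-1) + 16 + 3 = 43
σ = (0, 2, 3, 1): 25 + (-1) + 25 + 5 = 54
σ = (0, 3, 1, 2): 25 + 26 + 16 + 23 = 90
σ = (0, 3, 2, 1): 25 + 26 + 30 + 5 = 86
σ = (1, 0, 2, 3): (-6) + 1 + 30 + 3 = 28
σ = (1, 0, 3, 2): (-6) + 1 + 25 + 23 = 43
σ = (1, 2, 0, 3): (-6) + (-1) + 12 + 3 = 8
σ = (1, 2, 3, 0): (-6) + (-1) + 25 + 25 = 43
σ = (1, 3, 0, 2): (-6) + 26 + 12 + 23 = 55
σ = (1, 3, 2, 0): (-6) + 26 + 30 + 25 = 75
σ = (2, 0, 1, 3): (-3) + 1 + 16 + 3 = 17
σ = (2, 0, 3, 1): (-3) + 1 + 25 + 5 = 28
σ = (2, 1, 0, 3): (-3) + 2 + 12 + 3 = 14
σ = (2, 1, 3, 0): (-3) + 2 + 25 + 25 = 49
σ = (2, 3, 0, 1): (-3) + 26 + 12 + 5 = 40
σ = (2, 3, 1, 0): (-3) + 26 + 16 + 25 = 64
σ = (3, 0, 1, 2): 18 + 1 + 16 + 23 = 58
σ = (3, 0, 2, 1): 18 + 1 + 30 + 5 = 54
σ = (3, 1, 0, 2): 18 + 2 + 12 + 23 = 55
σ = (3, 1, 2, 0): 18 + 2 + 30 + 25 = 75
σ = (3, 2, 0, 1): 18 + (-1) + 12 + 5 = 34
σ = (3, 2, 1, 0): 18 + (-1) + 16 + 25 = 58
Optimal value attained by: σ = (1, 2, 0, 3).
Answer: det⊕(G) = 8; verdict: NONSINGULAR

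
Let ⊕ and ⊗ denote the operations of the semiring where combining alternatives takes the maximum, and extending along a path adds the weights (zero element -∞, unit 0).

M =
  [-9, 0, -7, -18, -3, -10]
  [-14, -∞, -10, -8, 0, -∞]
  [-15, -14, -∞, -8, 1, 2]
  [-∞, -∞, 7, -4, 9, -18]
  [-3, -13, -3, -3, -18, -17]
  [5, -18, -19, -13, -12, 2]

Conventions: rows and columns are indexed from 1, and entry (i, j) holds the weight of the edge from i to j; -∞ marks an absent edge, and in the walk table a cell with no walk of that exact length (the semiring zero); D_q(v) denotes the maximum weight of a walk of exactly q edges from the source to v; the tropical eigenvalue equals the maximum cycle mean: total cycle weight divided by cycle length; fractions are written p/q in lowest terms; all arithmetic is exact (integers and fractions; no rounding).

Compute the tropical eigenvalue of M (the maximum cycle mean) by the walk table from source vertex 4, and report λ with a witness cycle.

q=0: [-∞, -∞, -∞, 0, -∞, -∞]
q=1: [-∞, -∞, 7, -4, 9, -18]
q=2: [6, -4, 6, 6, 8, 9]
q=3: [14, 6, 13, 5, 15, 11]
q=4: [16, 14, 12, 12, 14, 15]
q=5: [20, 16, 19, 11, 21, 17]
q=6: [22, 20, 18, 18, 20, 21]
Optimal cycle mean attained by: cycle 4->5->4, total 9 + (-3), length 2.
Answer: λ = 3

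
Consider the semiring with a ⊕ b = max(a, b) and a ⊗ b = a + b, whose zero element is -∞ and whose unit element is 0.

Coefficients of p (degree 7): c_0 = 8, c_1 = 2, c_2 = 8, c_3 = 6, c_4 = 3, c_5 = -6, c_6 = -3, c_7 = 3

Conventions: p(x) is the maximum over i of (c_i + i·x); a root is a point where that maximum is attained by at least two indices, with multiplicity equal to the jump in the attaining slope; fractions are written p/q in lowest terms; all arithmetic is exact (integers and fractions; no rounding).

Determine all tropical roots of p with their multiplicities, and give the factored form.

hull edge (i=0, c=8) to (i=2, c=8): slope 0, span 2
hull edge (i=2, c=8) to (i=7, c=3): slope -1, span 5
Factored form: p(x) = 3 ⊗ (x ⊕ 0) ⊗ (x ⊕ 0) ⊗ (x ⊕ 1) ⊗ (x ⊕ 1) ⊗ (x ⊕ 1) ⊗ (x ⊕ 1) ⊗ (x ⊕ 1)
Answer: roots = 0 (mult 2), 1 (mult 5)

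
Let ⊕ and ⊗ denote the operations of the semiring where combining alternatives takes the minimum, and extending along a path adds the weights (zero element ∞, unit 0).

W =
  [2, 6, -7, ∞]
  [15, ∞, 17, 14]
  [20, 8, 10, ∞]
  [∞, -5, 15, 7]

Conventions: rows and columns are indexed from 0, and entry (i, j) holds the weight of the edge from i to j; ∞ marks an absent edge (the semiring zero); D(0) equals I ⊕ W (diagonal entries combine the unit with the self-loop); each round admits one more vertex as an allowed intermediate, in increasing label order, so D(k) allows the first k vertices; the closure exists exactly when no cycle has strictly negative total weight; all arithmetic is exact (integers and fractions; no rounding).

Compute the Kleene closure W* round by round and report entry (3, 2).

D(0):
  [0, 6, -7, ∞]
  [15, 0, 17, 14]
  [20, 8, 0, ∞]
  [∞, -5, 15, 0]
D(1):
  [0, 6, -7, ∞]
  [15, 0, 8, 14]
  [20, 8, 0, ∞]
  [∞, -5, 15, 0]
D(2):
  [0, 6, -7, 20]
  [15, 0, 8, 14]
  [20, 8, 0, 22]
  [10, -5, 3, 0]
D(3):
  [0, 1, -7, 15]
  [15, 0, 8, 14]
  [20, 8, 0, 22]
  [10, -5, 3, 0]
D(4):
  [0, 1, -7, 15]
  [15, 0, 8, 14]
  [20, 8, 0, 22]
  [10, -5, 3, 0]
Answer: W*[3][2] = 3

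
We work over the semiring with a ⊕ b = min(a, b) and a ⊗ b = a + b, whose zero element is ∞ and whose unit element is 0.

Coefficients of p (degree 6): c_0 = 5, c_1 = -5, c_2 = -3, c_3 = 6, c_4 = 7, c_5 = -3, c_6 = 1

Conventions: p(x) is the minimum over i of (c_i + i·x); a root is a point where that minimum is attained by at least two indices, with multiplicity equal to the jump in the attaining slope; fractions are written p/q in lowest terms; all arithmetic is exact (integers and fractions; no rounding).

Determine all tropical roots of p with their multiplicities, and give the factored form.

hull edge (i=0, c=5) to (i=1, c=-5): slope -10, span 1
hull edge (i=1, c=-5) to (i=5, c=-3): slope 1/2, span 4
hull edge (i=5, c=-3) to (i=6, c=1): slope 4, span 1
Factored form: p(x) = 1 ⊗ (x ⊕ (-4)) ⊗ (x ⊕ (-1/2)) ⊗ (x ⊕ (-1/2)) ⊗ (x ⊕ (-1/2)) ⊗ (x ⊕ (-1/2)) ⊗ (x ⊕ 10)
Answer: roots = -4 (mult 1), -1/2 (mult 4), 10 (mult 1)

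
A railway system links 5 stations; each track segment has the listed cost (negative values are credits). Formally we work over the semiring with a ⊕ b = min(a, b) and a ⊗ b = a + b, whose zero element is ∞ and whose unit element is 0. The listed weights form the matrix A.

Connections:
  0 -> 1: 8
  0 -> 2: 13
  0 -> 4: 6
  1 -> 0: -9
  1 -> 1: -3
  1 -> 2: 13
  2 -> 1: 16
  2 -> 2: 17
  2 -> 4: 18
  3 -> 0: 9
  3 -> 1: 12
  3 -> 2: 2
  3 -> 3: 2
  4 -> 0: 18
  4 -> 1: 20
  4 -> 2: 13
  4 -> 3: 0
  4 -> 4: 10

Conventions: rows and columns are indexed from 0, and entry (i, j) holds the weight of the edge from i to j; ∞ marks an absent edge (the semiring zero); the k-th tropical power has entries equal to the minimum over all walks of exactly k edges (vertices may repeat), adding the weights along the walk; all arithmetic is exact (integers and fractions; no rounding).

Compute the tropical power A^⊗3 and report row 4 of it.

A^⊗2:
  [-1, 5, 19, 6, 16]
  [-12, -6, 4, ∞, -3]
  [7, 13, 29, 18, 28]
  [3, 9, 4, 4, 15]
  [9, 12, 2, 2, 20]
A^⊗3:
  [-4, 2, 8, 8, 5]
  [-15, -9, 1, -3, -6]
  [4, 10, 20, 20, 13]
  [0, 6, 6, 6, 9]
  [3, 9, 4, 4, 15]
Answer: row 4 of A^⊗3 = [3, 9, 4, 4, 15]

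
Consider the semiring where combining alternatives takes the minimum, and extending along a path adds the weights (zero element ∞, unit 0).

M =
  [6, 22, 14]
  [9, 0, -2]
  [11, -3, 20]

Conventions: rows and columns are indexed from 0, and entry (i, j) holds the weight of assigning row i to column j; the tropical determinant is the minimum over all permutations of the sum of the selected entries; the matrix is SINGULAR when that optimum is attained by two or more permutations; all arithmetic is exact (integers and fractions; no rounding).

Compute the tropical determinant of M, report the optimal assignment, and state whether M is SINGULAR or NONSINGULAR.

σ = (0, 1, 2): 6 + 0 + 20 = 26
σ = (0, 2, 1): 6 + (-2) + (-3) = 1
σ = (1, 0, 2): 22 + 9 + 20 = 51
σ = (1, 2, 0): 22 + (-2) + 11 = 31
σ = (2, 0, 1): 14 + 9 + (-3) = 20
σ = (2, 1, 0): 14 + 0 + 11 = 25
Optimal value attained by: σ = (0, 2, 1).
Answer: det⊕(M) = 1; verdict: NONSINGULAR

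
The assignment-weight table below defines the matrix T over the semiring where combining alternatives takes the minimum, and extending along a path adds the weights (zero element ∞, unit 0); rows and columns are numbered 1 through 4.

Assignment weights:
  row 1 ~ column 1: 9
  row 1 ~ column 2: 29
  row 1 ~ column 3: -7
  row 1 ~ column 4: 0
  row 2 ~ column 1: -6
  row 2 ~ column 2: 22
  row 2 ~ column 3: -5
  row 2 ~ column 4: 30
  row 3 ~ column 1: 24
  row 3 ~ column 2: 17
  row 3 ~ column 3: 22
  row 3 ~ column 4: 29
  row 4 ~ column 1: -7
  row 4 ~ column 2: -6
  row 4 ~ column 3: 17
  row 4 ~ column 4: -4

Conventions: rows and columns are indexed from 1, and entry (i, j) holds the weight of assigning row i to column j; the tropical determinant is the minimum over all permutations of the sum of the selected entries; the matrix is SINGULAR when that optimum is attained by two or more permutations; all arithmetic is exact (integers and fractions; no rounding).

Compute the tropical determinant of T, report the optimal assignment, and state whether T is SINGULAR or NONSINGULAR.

σ = (1, 2, 3, 4): 9 + 22 + 22 + (-4) = 49
σ = (1, 2, 4, 3): 9 + 22 + 29 + 17 = 77
σ = (1, 3, 2, 4): 9 + (-5) + 17 + (-4) = 17
σ = (1, 3, 4, 2): 9 + (-5) + 29 + (-6) = 27
σ = (1, 4, 2, 3): 9 + 30 + 17 + 17 = 73
σ = (1, 4, 3, 2): 9 + 30 + 22 + (-6) = 55
σ = (2, 1, 3, 4): 29 + (-6) + 22 + (-4) = 41
σ = (2, 1, 4, 3): 29 + (-6) + 29 + 17 = 69
σ = (2, 3, 1, 4): 29 + (-5) + 24 + (-4) = 44
σ = (2, 3, 4, 1): 29 + (-5) + 29 + (-7) = 46
σ = (2, 4, 1, 3): 29 + 30 + 24 + 17 = 100
σ = (2, 4, 3, 1): 29 + 30 + 22 + (-7) = 74
σ = (3, 1, 2, 4): (-7) + (-6) + 17 + (-4) = 0
σ = (3, 1, 4, 2): (-7) + (-6) + 29 + (-6) = 10
σ = (3, 2, 1, 4): (-7) + 22 + 24 + (-4) = 35
σ = (3, 2, 4, 1): (-7) + 22 + 29 + (-7) = 37
σ = (3, 4, 1, 2): (-7) + 30 + 24 + (-6) = 41
σ = (3, 4, 2, 1): (-7) + 30 + 17 + (-7) = 33
σ = (4, 1, 2, 3): 0 + (-6) + 17 + 17 = 28
σ = (4, 1, 3, 2): 0 + (-6) + 22 + (-6) = 10
σ = (4, 2, 1, 3): 0 + 22 + 24 + 17 = 63
σ = (4, 2, 3, 1): 0 + 22 + 22 + (-7) = 37
σ = (4, 3, 1, 2): 0 + (-5) + 24 + (-6) = 13
σ = (4, 3, 2, 1): 0 + (-5) + 17 + (-7) = 5
Optimal value attained by: σ = (3, 1, 2, 4).
Answer: det⊕(T) = 0; verdict: NONSINGULAR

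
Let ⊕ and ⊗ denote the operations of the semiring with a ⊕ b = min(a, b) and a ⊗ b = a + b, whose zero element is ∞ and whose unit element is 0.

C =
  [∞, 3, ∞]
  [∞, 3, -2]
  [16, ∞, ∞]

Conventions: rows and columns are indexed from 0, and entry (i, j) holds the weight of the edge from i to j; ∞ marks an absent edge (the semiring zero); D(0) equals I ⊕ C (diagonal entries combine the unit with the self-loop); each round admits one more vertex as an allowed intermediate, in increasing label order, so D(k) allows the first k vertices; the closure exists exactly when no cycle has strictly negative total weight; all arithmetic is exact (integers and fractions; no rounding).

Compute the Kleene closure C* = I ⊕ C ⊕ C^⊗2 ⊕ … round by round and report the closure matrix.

D(0):
  [0, 3, ∞]
  [∞, 0, -2]
  [16, ∞, 0]
D(1):
  [0, 3, ∞]
  [∞, 0, -2]
  [16, 19, 0]
D(2):
  [0, 3, 1]
  [∞, 0, -2]
  [16, 19, 0]
D(3):
  [0, 3, 1]
  [14, 0, -2]
  [16, 19, 0]
Answer: C* = [[0, 3, 1], [14, 0, -2], [16, 19, 0]]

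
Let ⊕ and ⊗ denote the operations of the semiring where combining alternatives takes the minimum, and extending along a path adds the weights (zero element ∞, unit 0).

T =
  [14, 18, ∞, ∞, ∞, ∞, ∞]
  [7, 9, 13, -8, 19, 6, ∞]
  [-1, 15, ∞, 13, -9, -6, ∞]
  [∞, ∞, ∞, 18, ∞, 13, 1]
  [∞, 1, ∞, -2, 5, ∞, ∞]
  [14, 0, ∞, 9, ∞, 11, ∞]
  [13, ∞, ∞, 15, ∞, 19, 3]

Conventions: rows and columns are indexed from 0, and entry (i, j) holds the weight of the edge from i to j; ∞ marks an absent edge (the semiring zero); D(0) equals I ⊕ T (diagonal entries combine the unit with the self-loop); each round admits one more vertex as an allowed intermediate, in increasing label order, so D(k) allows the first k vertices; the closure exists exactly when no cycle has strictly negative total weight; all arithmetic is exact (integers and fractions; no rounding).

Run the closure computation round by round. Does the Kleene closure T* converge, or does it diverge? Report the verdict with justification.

D(0):
  [0, 18, ∞, ∞, ∞, ∞, ∞]
  [7, 0, 13, -8, 19, 6, ∞]
  [-1, 15, 0, 13, -9, -6, ∞]
  [∞, ∞, ∞, 0, ∞, 13, 1]
  [∞, 1, ∞, -2, 0, ∞, ∞]
  [14, 0, ∞, 9, ∞, 0, ∞]
  [13, ∞, ∞, 15, ∞, 19, 0]
D(1):
  [0, 18, ∞, ∞, ∞, ∞, ∞]
  [7, 0, 13, -8, 19, 6, ∞]
  [-1, 15, 0, 13, -9, -6, ∞]
  [∞, ∞, ∞, 0, ∞, 13, 1]
  [∞, 1, ∞, -2, 0, ∞, ∞]
  [14, 0, ∞, 9, ∞, 0, ∞]
  [13, 31, ∞, 15, ∞, 19, 0]
D(2):
  [0, 18, 31, 10, 37, 24, ∞]
  [7, 0, 13, -8, 19, 6, ∞]
  [-1, 15, 0, 7, -9, -6, ∞]
  [∞, ∞, ∞, 0, ∞, 13, 1]
  [8, 1, 14, -7, 0, 7, ∞]
  [7, 0, 13, -8, 19, 0, ∞]
  [13, 31, 44, 15, 50, 19, 0]
D(3):
  [0, 18, 31, 10, 22, 24, ∞]
  [7, 0, 13, -8, 4, 6, ∞]
  [-1, 15, 0, 7, -9, -6, ∞]
  [∞, ∞, ∞, 0, ∞, 13, 1]
  [8, 1, 14, -7, 0, 7, ∞]
  [7, 0, 13, -8, 4, 0, ∞]
  [13, 31, 44, 15, 35, 19, 0]
D(4):
  [0, 18, 31, 10, 22, 23, 11]
  [7, 0, 13, -8, 4, 5, -7]
  [-1, 15, 0, 7, -9, -6, 8]
  [∞, ∞, ∞, 0, ∞, 13, 1]
  [8, 1, 14, -7, 0, 6, -6]
  [7, 0, 13, -8, 4, 0, -7]
  [13, 31, 44, 15, 35, 19, 0]
D(5):
  [0, 18, 31, 10, 22, 23, 11]
  [7, 0, 13, -8, 4, 5, -7]
  [-1, -8, 0, -16, -9, -6, -15]
  [∞, ∞, ∞, 0, ∞, 13, 1]
  [8, 1, 14, -7, 0, 6, -6]
  [7, 0, 13, -8, 4, 0, -7]
  [13, 31, 44, 15, 35, 19, 0]
D(6):
  [0, 18, 31, 10, 22, 23, 11]
  [7, 0, 13, -8, 4, 5, -7]
  [-1, -8, 0, -16, -9, -6, -15]
  [20, 13, 26, 0, 17, 13, 1]
  [8, 1, 14, -7, 0, 6, -6]
  [7, 0, 13, -8, 4, 0, -7]
  [13, 19, 32, 11, 23, 19, 0]
D(7):
  [0, 18, 31, 10, 22, 23, 11]
  [6, 0, 13, -8, 4, 5, -7]
  [-2, -8, 0, -16, -9, -6, -15]
  [14, 13, 26, 0, 17, 13, 1]
  [7, 1, 14, -7, 0, 6, -6]
  [6, 0, 13, -8, 4, 0, -7]
  [13, 19, 32, 11, 23, 19, 0]
Key observation: every diagonal entry stays at the unit through all rounds, so no improving cycle exists.
Answer: CONVERGES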